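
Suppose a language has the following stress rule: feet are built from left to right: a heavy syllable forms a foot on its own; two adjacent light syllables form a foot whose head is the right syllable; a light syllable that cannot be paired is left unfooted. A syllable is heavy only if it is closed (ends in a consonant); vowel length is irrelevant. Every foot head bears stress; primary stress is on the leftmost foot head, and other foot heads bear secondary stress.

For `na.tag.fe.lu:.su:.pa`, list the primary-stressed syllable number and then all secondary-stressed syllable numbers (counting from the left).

primary 2, secondary 4, 6

Weights: 1 na L, 2 tag H, 3 fe L, 4 lu: L, 5 su: L, 6 pa L.
Parse left to right (heavy = foot alone; LL = one foot; stranded L unfooted): na (ˈtag) (fe.ˈlu:) (su:.ˈpa).
Foot heads: 2, 4, 6.
Primary stress on the leftmost head = syllable 2.
Secondary stress on 4, 6: na.ˈtag.fe.ˌlu:.su:.ˌpa.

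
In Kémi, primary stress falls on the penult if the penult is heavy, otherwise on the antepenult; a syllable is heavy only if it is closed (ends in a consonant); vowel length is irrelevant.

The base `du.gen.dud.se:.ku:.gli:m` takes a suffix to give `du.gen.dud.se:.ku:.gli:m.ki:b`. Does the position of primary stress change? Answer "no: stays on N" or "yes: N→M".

yes: 4→6

Base `du.gen.dud.se:.ku:.gli:m` (6 syllables):
  Weights: 4 se: L, 5 ku: L, 6 gli:m H.
  The penult (syllable 5, ku:) is light, so stress falls on the antepenult (syllable 4, se:).
  → primary stress on syllable 4.
Suffixed `du.gen.dud.se:.ku:.gli:m.ki:b` (7 syllables):
  Weights: 5 ku: L, 6 gli:m H, 7 ki:b H.
  The penult (syllable 6, gli:m) is heavy, so it takes stress.
  → primary stress on syllable 6.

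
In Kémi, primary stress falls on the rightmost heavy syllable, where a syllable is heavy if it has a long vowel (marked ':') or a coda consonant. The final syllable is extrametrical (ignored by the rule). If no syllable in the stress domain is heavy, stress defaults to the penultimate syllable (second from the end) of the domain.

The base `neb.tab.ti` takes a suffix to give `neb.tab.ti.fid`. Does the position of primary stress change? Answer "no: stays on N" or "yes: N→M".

no: stays on 2

Base `neb.tab.ti` (3 syllables):
  The final syllable (3, ti) is extrametrical; the stress domain is syllables 1–2.
  Weights: 1 neb H, 2 tab H.
  Heavy syllables in the domain: 1, 2. The rightmost is syllable 2 (tab).
  → primary stress on syllable 2.
Suffixed `neb.tab.ti.fid` (4 syllables):
  The final syllable (4, fid) is extrametrical; the stress domain is syllables 1–3.
  Weights: 1 neb H, 2 tab H, 3 ti L.
  Heavy syllables in the domain: 1, 2. The rightmost is syllable 2 (tab).
  → primary stress on syllable 2.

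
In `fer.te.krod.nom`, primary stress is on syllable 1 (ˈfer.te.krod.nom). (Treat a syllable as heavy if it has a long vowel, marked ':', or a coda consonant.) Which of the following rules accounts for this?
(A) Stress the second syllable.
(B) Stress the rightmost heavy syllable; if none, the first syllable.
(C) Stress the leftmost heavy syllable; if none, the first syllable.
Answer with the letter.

C

Rule A → syllable 2 (observed: 1).
Rule B → syllable 4 (observed: 1).
Rule C → syllable 1 ✓.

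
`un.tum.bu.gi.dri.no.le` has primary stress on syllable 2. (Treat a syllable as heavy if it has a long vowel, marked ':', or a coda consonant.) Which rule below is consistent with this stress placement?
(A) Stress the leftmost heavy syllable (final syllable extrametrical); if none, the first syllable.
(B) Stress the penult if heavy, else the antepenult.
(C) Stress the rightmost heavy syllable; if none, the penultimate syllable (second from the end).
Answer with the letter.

Rule A → syllable 1 (observed: 2).
Rule B → syllable 5 (observed: 2).
Rule C → syllable 2 ✓.

C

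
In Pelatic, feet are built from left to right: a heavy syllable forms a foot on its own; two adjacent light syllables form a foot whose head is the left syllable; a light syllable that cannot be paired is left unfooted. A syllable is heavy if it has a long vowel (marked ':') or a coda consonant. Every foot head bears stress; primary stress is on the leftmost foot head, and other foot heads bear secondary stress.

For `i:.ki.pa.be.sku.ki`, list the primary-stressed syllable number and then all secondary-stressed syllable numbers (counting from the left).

primary 1, secondary 2, 4

Weights: 1 i: H, 2 ki L, 3 pa L, 4 be L, 5 sku L, 6 ki L.
Parse left to right (heavy = foot alone; LL = one foot; stranded L unfooted): (ˈi:) (ˈki.pa) (ˈbe.sku) ki.
Foot heads: 1, 2, 4.
Primary stress on the leftmost head = syllable 1.
Secondary stress on 2, 4: ˈi:.ˌki.pa.ˌbe.sku.ki.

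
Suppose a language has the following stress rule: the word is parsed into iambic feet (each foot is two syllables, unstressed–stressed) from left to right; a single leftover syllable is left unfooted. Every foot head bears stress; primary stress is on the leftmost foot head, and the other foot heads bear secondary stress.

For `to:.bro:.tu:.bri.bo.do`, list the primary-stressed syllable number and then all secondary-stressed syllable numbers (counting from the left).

Parse left to right into iambic (σˈσ) feet: (to:.ˈbro:) (tu:.ˈbri) (bo.ˈdo).
Foot heads (stressed positions): 2, 4, 6.
End Rule Leftmost: primary stress on the leftmost head = syllable 2.
Secondary stress on 4, 6: to:.ˈbro:.tu:.ˌbri.bo.ˌdo.

primary 2, secondary 4, 6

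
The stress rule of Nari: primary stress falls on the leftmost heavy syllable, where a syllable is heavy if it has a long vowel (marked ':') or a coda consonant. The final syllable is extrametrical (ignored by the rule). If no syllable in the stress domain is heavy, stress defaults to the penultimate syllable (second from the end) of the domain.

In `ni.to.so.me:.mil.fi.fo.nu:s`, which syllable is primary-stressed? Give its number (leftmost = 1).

The final syllable (8, nu:s) is extrametrical; the stress domain is syllables 1–7.
Weights: 1 ni L, 2 to L, 3 so L, 4 me: H, 5 mil H, 6 fi L, 7 fo L.
Heavy syllables in the domain: 4, 5. The leftmost is syllable 4 (me:).
Primary stress: syllable 4 → ni.to.so.ˈme:.mil.fi.fo.nu:s.

4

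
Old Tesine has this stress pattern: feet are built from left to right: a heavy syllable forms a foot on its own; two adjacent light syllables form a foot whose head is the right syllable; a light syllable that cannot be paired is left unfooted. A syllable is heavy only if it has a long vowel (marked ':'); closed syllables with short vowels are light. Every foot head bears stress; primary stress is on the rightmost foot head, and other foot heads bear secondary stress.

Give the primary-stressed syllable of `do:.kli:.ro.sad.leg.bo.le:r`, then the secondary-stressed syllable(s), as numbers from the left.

primary 7, secondary 1, 2, 4, 6

Weights: 1 do: H, 2 kli: H, 3 ro L, 4 sad L, 5 leg L, 6 bo L, 7 le:r H.
Parse left to right (heavy = foot alone; LL = one foot; stranded L unfooted): (ˈdo:) (ˈkli:) (ro.ˈsad) (leg.ˈbo) (ˈle:r).
Foot heads: 1, 2, 4, 6, 7.
Primary stress on the rightmost head = syllable 7.
Secondary stress on 1, 2, 4, 6: ˌdo:.ˌkli:.ro.ˌsad.leg.ˌbo.ˈle:r.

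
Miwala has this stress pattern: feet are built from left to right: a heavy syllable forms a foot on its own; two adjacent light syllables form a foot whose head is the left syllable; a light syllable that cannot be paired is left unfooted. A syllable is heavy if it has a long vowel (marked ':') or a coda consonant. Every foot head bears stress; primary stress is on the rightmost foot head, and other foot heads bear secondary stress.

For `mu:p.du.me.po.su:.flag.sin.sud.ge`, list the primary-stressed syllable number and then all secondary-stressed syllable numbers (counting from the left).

primary 8, secondary 1, 2, 5, 6, 7

Weights: 1 mu:p H, 2 du L, 3 me L, 4 po L, 5 su: H, 6 flag H, 7 sin H, 8 sud H, 9 ge L.
Parse left to right (heavy = foot alone; LL = one foot; stranded L unfooted): (ˈmu:p) (ˈdu.me) po (ˈsu:) (ˈflag) (ˈsin) (ˈsud) ge.
Foot heads: 1, 2, 5, 6, 7, 8.
Primary stress on the rightmost head = syllable 8.
Secondary stress on 1, 2, 5, 6, 7: ˌmu:p.ˌdu.me.po.ˌsu:.ˌflag.ˌsin.ˈsud.ge.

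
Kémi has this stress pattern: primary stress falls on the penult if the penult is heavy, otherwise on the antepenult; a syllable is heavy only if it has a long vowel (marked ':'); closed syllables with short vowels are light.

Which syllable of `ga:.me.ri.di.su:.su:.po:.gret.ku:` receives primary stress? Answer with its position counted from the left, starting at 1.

Weights: 7 po: H, 8 gret L, 9 ku: H.
The penult (syllable 8, gret) is light, so stress falls on the antepenult (syllable 7, po:).
Primary stress: syllable 7 → ga:.me.ri.di.su:.su:.ˈpo:.gret.ku:.

7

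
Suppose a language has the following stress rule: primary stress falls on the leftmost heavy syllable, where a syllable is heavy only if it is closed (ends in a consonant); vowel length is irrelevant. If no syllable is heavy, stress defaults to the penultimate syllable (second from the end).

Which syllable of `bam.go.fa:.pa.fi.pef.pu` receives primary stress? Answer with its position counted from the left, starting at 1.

1

Weights: 1 bam H, 2 go L, 3 fa: L, 4 pa L, 5 fi L, 6 pef H, 7 pu L.
Heavy syllables in the domain: 1, 6. The leftmost is syllable 1 (bam).
Primary stress: syllable 1 → ˈbam.go.fa:.pa.fi.pef.pu.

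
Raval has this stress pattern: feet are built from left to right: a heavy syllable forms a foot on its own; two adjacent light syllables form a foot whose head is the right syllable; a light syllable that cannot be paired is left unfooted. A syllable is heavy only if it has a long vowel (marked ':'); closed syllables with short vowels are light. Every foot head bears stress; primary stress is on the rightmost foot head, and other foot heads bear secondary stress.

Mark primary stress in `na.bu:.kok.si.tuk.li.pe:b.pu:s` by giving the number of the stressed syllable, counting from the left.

Weights: 1 na L, 2 bu: H, 3 kok L, 4 si L, 5 tuk L, 6 li L, 7 pe:b H, 8 pu:s H.
Parse left to right (heavy = foot alone; LL = one foot; stranded L unfooted): na (ˈbu:) (kok.ˈsi) (tuk.ˈli) (ˈpe:b) (ˈpu:s).
Foot heads: 2, 4, 6, 7, 8.
Primary stress on the rightmost head = syllable 8.
Primary stress: syllable 8 → na.bu:.kok.si.tuk.li.pe:b.ˈpu:s.

8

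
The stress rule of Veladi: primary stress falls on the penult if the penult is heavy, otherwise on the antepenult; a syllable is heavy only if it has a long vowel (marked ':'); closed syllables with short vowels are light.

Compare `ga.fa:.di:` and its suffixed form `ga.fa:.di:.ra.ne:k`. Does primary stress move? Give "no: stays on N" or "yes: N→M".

yes: 2→3

Base `ga.fa:.di:` (3 syllables):
  Weights: 1 ga L, 2 fa: H, 3 di: H.
  The penult (syllable 2, fa:) is heavy, so it takes stress.
  → primary stress on syllable 2.
Suffixed `ga.fa:.di:.ra.ne:k` (5 syllables):
  Weights: 3 di: H, 4 ra L, 5 ne:k H.
  The penult (syllable 4, ra) is light, so stress falls on the antepenult (syllable 3, di:).
  → primary stress on syllable 3.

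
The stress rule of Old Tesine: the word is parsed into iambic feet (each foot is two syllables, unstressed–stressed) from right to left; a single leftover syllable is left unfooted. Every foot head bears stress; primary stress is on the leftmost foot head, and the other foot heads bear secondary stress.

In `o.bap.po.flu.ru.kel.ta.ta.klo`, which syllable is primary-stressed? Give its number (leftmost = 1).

3

Parse right to left into iambic (σˈσ) feet: o (bap.ˈpo) (flu.ˈru) (kel.ˈta) (ta.ˈklo). Syllable 1 is left unfooted.
Foot heads (stressed positions): 3, 5, 7, 9.
End Rule Leftmost: primary stress on the leftmost head = syllable 3.
Primary stress: syllable 3 → o.bap.ˈpo.flu.ru.kel.ta.ta.klo.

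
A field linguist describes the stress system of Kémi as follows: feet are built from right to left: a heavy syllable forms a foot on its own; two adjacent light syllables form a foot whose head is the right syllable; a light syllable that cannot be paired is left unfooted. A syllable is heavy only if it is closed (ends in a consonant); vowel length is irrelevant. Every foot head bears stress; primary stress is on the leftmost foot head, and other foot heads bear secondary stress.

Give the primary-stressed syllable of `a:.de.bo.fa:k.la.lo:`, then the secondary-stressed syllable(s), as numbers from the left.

primary 3, secondary 4, 6

Weights: 1 a: L, 2 de L, 3 bo L, 4 fa:k H, 5 la L, 6 lo: L.
Parse right to left (heavy = foot alone; LL = one foot; stranded L unfooted): a: (de.ˈbo) (ˈfa:k) (la.ˈlo:).
Foot heads: 3, 4, 6.
Primary stress on the leftmost head = syllable 3.
Secondary stress on 4, 6: a:.de.ˈbo.ˌfa:k.la.ˌlo:.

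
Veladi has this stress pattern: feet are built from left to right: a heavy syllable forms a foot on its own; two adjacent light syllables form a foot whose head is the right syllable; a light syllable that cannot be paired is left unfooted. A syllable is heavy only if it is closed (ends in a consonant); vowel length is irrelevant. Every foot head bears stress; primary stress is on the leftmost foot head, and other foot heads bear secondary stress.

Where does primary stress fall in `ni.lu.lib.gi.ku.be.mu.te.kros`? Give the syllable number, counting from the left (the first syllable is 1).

Weights: 1 ni L, 2 lu L, 3 lib H, 4 gi L, 5 ku L, 6 be L, 7 mu L, 8 te L, 9 kros H.
Parse left to right (heavy = foot alone; LL = one foot; stranded L unfooted): (ni.ˈlu) (ˈlib) (gi.ˈku) (be.ˈmu) te (ˈkros).
Foot heads: 2, 3, 5, 7, 9.
Primary stress on the leftmost head = syllable 2.
Primary stress: syllable 2 → ni.ˈlu.lib.gi.ku.be.mu.te.kros.

2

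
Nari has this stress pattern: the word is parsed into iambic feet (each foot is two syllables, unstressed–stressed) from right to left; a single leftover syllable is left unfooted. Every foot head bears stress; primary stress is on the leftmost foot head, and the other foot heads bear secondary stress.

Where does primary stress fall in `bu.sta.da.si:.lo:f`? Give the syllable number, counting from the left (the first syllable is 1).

3

Parse right to left into iambic (σˈσ) feet: bu (sta.ˈda) (si:.ˈlo:f). Syllable 1 is left unfooted.
Foot heads (stressed positions): 3, 5.
End Rule Leftmost: primary stress on the leftmost head = syllable 3.
Primary stress: syllable 3 → bu.sta.ˈda.si:.lo:f.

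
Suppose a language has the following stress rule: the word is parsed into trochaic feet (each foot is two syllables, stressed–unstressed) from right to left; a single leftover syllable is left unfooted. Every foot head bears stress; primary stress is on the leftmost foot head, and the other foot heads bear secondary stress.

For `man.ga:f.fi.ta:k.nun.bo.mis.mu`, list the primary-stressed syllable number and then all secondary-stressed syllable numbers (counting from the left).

primary 1, secondary 3, 5, 7

Parse right to left into trochaic (ˈσσ) feet: (ˈman.ga:f) (ˈfi.ta:k) (ˈnun.bo) (ˈmis.mu).
Foot heads (stressed positions): 1, 3, 5, 7.
End Rule Leftmost: primary stress on the leftmost head = syllable 1.
Secondary stress on 3, 5, 7: ˈman.ga:f.ˌfi.ta:k.ˌnun.bo.ˌmis.mu.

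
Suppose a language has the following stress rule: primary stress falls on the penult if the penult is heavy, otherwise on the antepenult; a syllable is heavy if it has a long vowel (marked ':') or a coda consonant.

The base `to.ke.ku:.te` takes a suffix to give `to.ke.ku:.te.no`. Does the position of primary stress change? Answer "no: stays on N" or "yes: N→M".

Base `to.ke.ku:.te` (4 syllables):
  Weights: 2 ke L, 3 ku: H, 4 te L.
  The penult (syllable 3, ku:) is heavy, so it takes stress.
  → primary stress on syllable 3.
Suffixed `to.ke.ku:.te.no` (5 syllables):
  Weights: 3 ku: H, 4 te L, 5 no L.
  The penult (syllable 4, te) is light, so stress falls on the antepenult (syllable 3, ku:).
  → primary stress on syllable 3.

no: stays on 3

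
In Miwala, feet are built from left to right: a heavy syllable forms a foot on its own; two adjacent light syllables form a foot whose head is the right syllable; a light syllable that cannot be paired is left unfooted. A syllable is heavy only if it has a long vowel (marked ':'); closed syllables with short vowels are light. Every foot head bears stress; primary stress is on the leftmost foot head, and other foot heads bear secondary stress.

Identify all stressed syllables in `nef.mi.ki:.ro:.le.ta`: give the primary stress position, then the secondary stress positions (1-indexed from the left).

Weights: 1 nef L, 2 mi L, 3 ki: H, 4 ro: H, 5 le L, 6 ta L.
Parse left to right (heavy = foot alone; LL = one foot; stranded L unfooted): (nef.ˈmi) (ˈki:) (ˈro:) (le.ˈta).
Foot heads: 2, 3, 4, 6.
Primary stress on the leftmost head = syllable 2.
Secondary stress on 3, 4, 6: nef.ˈmi.ˌki:.ˌro:.le.ˌta.

primary 2, secondary 3, 4, 6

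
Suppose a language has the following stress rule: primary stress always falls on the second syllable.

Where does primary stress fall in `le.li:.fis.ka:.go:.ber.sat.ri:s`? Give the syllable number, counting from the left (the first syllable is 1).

The word has 8 syllables; the second syllable is syllable 2 (li:).
Primary stress: syllable 2 → le.ˈli:.fis.ka:.go:.ber.sat.ri:s.

2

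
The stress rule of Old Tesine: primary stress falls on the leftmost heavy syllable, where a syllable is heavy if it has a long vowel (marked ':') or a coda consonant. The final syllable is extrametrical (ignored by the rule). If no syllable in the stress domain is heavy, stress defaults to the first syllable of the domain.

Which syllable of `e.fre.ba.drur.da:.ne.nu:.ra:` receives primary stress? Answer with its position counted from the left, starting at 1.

4

The final syllable (8, ra:) is extrametrical; the stress domain is syllables 1–7.
Weights: 1 e L, 2 fre L, 3 ba L, 4 drur H, 5 da: H, 6 ne L, 7 nu: H.
Heavy syllables in the domain: 4, 5, 7. The leftmost is syllable 4 (drur).
Primary stress: syllable 4 → e.fre.ba.ˈdrur.da:.ne.nu:.ra:.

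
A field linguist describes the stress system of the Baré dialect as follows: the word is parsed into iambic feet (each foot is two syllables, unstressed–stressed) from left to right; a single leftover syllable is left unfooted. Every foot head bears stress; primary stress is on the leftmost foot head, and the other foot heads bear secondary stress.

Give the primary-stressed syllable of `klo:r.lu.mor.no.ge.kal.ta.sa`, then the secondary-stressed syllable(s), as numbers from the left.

primary 2, secondary 4, 6, 8

Parse left to right into iambic (σˈσ) feet: (klo:r.ˈlu) (mor.ˈno) (ge.ˈkal) (ta.ˈsa).
Foot heads (stressed positions): 2, 4, 6, 8.
End Rule Leftmost: primary stress on the leftmost head = syllable 2.
Secondary stress on 4, 6, 8: klo:r.ˈlu.mor.ˌno.ge.ˌkal.ta.ˌsa.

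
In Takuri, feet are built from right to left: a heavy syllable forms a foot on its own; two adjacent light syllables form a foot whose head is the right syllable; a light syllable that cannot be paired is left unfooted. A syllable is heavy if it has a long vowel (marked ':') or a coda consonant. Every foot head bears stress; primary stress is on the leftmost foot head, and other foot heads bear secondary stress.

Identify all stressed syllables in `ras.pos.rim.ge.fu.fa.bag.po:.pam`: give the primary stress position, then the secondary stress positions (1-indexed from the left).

primary 1, secondary 2, 3, 6, 7, 8, 9

Weights: 1 ras H, 2 pos H, 3 rim H, 4 ge L, 5 fu L, 6 fa L, 7 bag H, 8 po: H, 9 pam H.
Parse right to left (heavy = foot alone; LL = one foot; stranded L unfooted): (ˈras) (ˈpos) (ˈrim) ge (fu.ˈfa) (ˈbag) (ˈpo:) (ˈpam).
Foot heads: 1, 2, 3, 6, 7, 8, 9.
Primary stress on the leftmost head = syllable 1.
Secondary stress on 2, 3, 6, 7, 8, 9: ˈras.ˌpos.ˌrim.ge.fu.ˌfa.ˌbag.ˌpo:.ˌpam.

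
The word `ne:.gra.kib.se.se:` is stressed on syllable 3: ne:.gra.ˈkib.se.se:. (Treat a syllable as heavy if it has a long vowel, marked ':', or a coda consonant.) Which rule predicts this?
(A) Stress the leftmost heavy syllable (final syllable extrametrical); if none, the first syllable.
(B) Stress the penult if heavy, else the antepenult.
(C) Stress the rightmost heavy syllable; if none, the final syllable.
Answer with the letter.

B

Rule A → syllable 1 (observed: 3).
Rule B → syllable 3 ✓.
Rule C → syllable 5 (observed: 3).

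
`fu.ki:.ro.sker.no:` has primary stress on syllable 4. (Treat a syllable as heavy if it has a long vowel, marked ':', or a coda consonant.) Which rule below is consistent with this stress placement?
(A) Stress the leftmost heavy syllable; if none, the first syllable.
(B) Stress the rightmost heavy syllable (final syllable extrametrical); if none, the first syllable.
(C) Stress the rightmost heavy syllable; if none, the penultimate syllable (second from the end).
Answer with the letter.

B

Rule A → syllable 2 (observed: 4).
Rule B → syllable 4 ✓.
Rule C → syllable 5 (observed: 4).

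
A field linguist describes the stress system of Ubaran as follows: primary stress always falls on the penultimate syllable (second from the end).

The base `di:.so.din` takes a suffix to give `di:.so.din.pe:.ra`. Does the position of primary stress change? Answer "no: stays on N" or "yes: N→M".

yes: 2→4

Base `di:.so.din` (3 syllables):
  The word has 3 syllables; the penultimate syllable (second from the end) is syllable 2 (so).
  → primary stress on syllable 2.
Suffixed `di:.so.din.pe:.ra` (5 syllables):
  The word has 5 syllables; the penultimate syllable (second from the end) is syllable 4 (pe:).
  → primary stress on syllable 4.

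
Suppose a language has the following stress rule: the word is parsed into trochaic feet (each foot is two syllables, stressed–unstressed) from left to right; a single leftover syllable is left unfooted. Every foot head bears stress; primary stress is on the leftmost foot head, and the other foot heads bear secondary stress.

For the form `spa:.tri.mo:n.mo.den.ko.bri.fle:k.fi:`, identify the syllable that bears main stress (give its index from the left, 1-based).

Parse left to right into trochaic (ˈσσ) feet: (ˈspa:.tri) (ˈmo:n.mo) (ˈden.ko) (ˈbri.fle:k) fi:. Syllable 9 is left unfooted.
Foot heads (stressed positions): 1, 3, 5, 7.
End Rule Leftmost: primary stress on the leftmost head = syllable 1.
Primary stress: syllable 1 → ˈspa:.tri.mo:n.mo.den.ko.bri.fle:k.fi:.

1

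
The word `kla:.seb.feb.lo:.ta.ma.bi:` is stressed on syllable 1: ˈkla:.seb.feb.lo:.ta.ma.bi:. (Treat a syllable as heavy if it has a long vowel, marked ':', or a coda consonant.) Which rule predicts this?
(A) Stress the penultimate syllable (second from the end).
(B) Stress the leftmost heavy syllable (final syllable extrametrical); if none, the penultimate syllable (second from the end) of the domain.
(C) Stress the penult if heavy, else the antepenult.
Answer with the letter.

Rule A → syllable 6 (observed: 1).
Rule B → syllable 1 ✓.
Rule C → syllable 5 (observed: 1).

B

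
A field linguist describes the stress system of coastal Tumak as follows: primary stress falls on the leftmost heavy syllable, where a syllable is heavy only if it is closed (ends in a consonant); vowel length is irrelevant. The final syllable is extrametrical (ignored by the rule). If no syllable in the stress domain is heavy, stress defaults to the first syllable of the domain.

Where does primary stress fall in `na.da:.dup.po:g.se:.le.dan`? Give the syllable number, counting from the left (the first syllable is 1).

The final syllable (7, dan) is extrametrical; the stress domain is syllables 1–6.
Weights: 1 na L, 2 da: L, 3 dup H, 4 po:g H, 5 se: L, 6 le L.
Heavy syllables in the domain: 3, 4. The leftmost is syllable 3 (dup).
Primary stress: syllable 3 → na.da:.ˈdup.po:g.se:.le.dan.

3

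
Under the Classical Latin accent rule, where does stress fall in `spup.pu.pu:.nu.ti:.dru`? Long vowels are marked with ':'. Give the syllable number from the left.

5

Classical Latin: stress the penult if heavy (long vowel or closed), else the antepenult.
Weights: 4 nu L, 5 ti: H, 6 dru L.
The penult (syllable 5, ti:) is heavy, so it takes stress.
Stress on syllable 5: spup.pu.pu:.nu.ˈti:.dru.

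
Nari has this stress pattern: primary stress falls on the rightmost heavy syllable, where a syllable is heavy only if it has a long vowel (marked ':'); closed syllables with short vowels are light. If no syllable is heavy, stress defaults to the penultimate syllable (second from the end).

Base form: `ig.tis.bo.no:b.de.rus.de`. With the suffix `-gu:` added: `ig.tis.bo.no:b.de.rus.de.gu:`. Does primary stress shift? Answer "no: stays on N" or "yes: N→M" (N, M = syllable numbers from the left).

Base `ig.tis.bo.no:b.de.rus.de` (7 syllables):
  Weights: 1 ig L, 2 tis L, 3 bo L, 4 no:b H, 5 de L, 6 rus L, 7 de L.
  Heavy syllables in the domain: 4. The rightmost is syllable 4 (no:b).
  → primary stress on syllable 4.
Suffixed `ig.tis.bo.no:b.de.rus.de.gu:` (8 syllables):
  Weights: 1 ig L, 2 tis L, 3 bo L, 4 no:b H, 5 de L, 6 rus L, 7 de L, 8 gu: H.
  Heavy syllables in the domain: 4, 8. The rightmost is syllable 8 (gu:).
  → primary stress on syllable 8.

yes: 4→8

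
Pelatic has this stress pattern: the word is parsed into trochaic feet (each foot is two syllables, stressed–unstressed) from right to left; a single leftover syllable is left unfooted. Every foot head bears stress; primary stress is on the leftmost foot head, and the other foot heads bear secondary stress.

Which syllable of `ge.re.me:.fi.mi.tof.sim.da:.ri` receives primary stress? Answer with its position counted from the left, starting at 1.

Parse right to left into trochaic (ˈσσ) feet: ge (ˈre.me:) (ˈfi.mi) (ˈtof.sim) (ˈda:.ri). Syllable 1 is left unfooted.
Foot heads (stressed positions): 2, 4, 6, 8.
End Rule Leftmost: primary stress on the leftmost head = syllable 2.
Primary stress: syllable 2 → ge.ˈre.me:.fi.mi.tof.sim.da:.ri.

2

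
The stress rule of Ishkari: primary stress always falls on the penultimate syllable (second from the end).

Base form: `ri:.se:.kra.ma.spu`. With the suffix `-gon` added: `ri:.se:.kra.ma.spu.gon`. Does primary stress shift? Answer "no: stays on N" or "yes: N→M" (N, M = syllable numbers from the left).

yes: 4→5

Base `ri:.se:.kra.ma.spu` (5 syllables):
  The word has 5 syllables; the penultimate syllable (second from the end) is syllable 4 (ma).
  → primary stress on syllable 4.
Suffixed `ri:.se:.kra.ma.spu.gon` (6 syllables):
  The word has 6 syllables; the penultimate syllable (second from the end) is syllable 5 (spu).
  → primary stress on syllable 5.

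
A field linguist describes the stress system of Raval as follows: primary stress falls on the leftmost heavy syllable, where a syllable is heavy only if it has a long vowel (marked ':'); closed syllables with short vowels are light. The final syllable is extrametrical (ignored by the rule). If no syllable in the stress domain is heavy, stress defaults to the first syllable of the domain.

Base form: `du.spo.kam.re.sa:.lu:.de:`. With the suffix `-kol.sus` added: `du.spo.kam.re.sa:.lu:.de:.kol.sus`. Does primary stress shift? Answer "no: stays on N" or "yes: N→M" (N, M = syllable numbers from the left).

Base `du.spo.kam.re.sa:.lu:.de:` (7 syllables):
  The final syllable (7, de:) is extrametrical; the stress domain is syllables 1–6.
  Weights: 1 du L, 2 spo L, 3 kam L, 4 re L, 5 sa: H, 6 lu: H.
  Heavy syllables in the domain: 5, 6. The leftmost is syllable 5 (sa:).
  → primary stress on syllable 5.
Suffixed `du.spo.kam.re.sa:.lu:.de:.kol.sus` (9 syllables):
  The final syllable (9, sus) is extrametrical; the stress domain is syllables 1–8.
  Weights: 1 du L, 2 spo L, 3 kam L, 4 re L, 5 sa: H, 6 lu: H, 7 de: H, 8 kol L.
  Heavy syllables in the domain: 5, 6, 7. The leftmost is syllable 5 (sa:).
  → primary stress on syllable 5.

no: stays on 5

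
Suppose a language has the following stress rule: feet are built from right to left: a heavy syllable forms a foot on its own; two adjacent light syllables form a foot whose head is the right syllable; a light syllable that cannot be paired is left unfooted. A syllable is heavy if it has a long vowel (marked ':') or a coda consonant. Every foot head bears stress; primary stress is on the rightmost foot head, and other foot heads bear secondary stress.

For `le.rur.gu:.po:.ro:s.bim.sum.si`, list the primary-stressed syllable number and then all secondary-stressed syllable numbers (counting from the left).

primary 7, secondary 2, 3, 4, 5, 6

Weights: 1 le L, 2 rur H, 3 gu: H, 4 po: H, 5 ro:s H, 6 bim H, 7 sum H, 8 si L.
Parse right to left (heavy = foot alone; LL = one foot; stranded L unfooted): le (ˈrur) (ˈgu:) (ˈpo:) (ˈro:s) (ˈbim) (ˈsum) si.
Foot heads: 2, 3, 4, 5, 6, 7.
Primary stress on the rightmost head = syllable 7.
Secondary stress on 2, 3, 4, 5, 6: le.ˌrur.ˌgu:.ˌpo:.ˌro:s.ˌbim.ˈsum.si.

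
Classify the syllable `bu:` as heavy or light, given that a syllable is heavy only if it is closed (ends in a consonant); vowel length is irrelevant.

`bu:`: long vowel, open (no coda). Open (no coda) → light.

light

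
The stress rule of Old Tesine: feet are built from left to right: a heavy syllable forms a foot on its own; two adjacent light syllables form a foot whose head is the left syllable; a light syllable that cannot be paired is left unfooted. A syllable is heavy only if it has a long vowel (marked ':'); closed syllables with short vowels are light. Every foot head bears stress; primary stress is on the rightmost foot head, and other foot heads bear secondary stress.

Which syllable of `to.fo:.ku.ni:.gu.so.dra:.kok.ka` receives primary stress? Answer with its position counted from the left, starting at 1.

8

Weights: 1 to L, 2 fo: H, 3 ku L, 4 ni: H, 5 gu L, 6 so L, 7 dra: H, 8 kok L, 9 ka L.
Parse left to right (heavy = foot alone; LL = one foot; stranded L unfooted): to (ˈfo:) ku (ˈni:) (ˈgu.so) (ˈdra:) (ˈkok.ka).
Foot heads: 2, 4, 5, 7, 8.
Primary stress on the rightmost head = syllable 8.
Primary stress: syllable 8 → to.fo:.ku.ni:.gu.so.dra:.ˈkok.ka.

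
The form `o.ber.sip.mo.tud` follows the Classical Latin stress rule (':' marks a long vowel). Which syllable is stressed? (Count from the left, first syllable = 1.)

Classical Latin: stress the penult if heavy (long vowel or closed), else the antepenult.
Weights: 3 sip H, 4 mo L, 5 tud H.
The penult (syllable 4, mo) is light, so stress falls on the antepenult (syllable 3, sip).
Stress on syllable 3: o.ber.ˈsip.mo.tud.

3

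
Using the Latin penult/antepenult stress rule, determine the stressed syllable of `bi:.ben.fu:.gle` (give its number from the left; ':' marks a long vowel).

Classical Latin: stress the penult if heavy (long vowel or closed), else the antepenult.
Weights: 2 ben H, 3 fu: H, 4 gle L.
The penult (syllable 3, fu:) is heavy, so it takes stress.
Stress on syllable 3: bi:.ben.ˈfu:.gle.

3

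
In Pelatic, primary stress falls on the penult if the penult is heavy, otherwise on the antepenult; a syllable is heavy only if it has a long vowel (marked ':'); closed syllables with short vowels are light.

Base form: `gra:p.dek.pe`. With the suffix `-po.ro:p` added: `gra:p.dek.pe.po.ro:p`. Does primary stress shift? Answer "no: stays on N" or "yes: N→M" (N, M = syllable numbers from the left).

Base `gra:p.dek.pe` (3 syllables):
  Weights: 1 gra:p H, 2 dek L, 3 pe L.
  The penult (syllable 2, dek) is light, so stress falls on the antepenult (syllable 1, gra:p).
  → primary stress on syllable 1.
Suffixed `gra:p.dek.pe.po.ro:p` (5 syllables):
  Weights: 3 pe L, 4 po L, 5 ro:p H.
  The penult (syllable 4, po) is light, so stress falls on the antepenult (syllable 3, pe).
  → primary stress on syllable 3.

yes: 1→3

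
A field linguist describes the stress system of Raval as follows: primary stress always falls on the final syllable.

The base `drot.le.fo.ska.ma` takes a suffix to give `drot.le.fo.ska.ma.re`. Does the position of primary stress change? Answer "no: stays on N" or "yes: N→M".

Base `drot.le.fo.ska.ma` (5 syllables):
  The word has 5 syllables; the final syllable is syllable 5 (ma).
  → primary stress on syllable 5.
Suffixed `drot.le.fo.ska.ma.re` (6 syllables):
  The word has 6 syllables; the final syllable is syllable 6 (re).
  → primary stress on syllable 6.

yes: 5→6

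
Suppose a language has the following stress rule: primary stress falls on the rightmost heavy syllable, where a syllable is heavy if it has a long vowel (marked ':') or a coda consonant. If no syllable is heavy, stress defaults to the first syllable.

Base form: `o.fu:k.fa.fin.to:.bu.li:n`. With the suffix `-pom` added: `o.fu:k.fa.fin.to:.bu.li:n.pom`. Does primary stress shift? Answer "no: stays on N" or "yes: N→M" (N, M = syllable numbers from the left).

yes: 7→8

Base `o.fu:k.fa.fin.to:.bu.li:n` (7 syllables):
  Weights: 1 o L, 2 fu:k H, 3 fa L, 4 fin H, 5 to: H, 6 bu L, 7 li:n H.
  Heavy syllables in the domain: 2, 4, 5, 7. The rightmost is syllable 7 (li:n).
  → primary stress on syllable 7.
Suffixed `o.fu:k.fa.fin.to:.bu.li:n.pom` (8 syllables):
  Weights: 1 o L, 2 fu:k H, 3 fa L, 4 fin H, 5 to: H, 6 bu L, 7 li:n H, 8 pom H.
  Heavy syllables in the domain: 2, 4, 5, 7, 8. The rightmost is syllable 8 (pom).
  → primary stress on syllable 8.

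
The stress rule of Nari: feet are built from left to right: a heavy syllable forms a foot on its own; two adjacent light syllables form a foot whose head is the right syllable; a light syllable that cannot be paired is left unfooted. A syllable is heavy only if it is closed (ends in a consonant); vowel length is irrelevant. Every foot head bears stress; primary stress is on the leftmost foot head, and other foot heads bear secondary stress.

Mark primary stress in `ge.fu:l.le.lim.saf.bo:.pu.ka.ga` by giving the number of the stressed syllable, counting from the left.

2

Weights: 1 ge L, 2 fu:l H, 3 le L, 4 lim H, 5 saf H, 6 bo: L, 7 pu L, 8 ka L, 9 ga L.
Parse left to right (heavy = foot alone; LL = one foot; stranded L unfooted): ge (ˈfu:l) le (ˈlim) (ˈsaf) (bo:.ˈpu) (ka.ˈga).
Foot heads: 2, 4, 5, 7, 9.
Primary stress on the leftmost head = syllable 2.
Primary stress: syllable 2 → ge.ˈfu:l.le.lim.saf.bo:.pu.ka.ga.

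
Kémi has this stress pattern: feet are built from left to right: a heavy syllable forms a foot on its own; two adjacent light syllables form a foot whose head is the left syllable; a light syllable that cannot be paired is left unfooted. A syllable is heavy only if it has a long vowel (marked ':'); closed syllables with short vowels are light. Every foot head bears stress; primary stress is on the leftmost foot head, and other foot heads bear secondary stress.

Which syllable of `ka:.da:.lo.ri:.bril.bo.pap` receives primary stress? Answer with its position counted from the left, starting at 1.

1

Weights: 1 ka: H, 2 da: H, 3 lo L, 4 ri: H, 5 bril L, 6 bo L, 7 pap L.
Parse left to right (heavy = foot alone; LL = one foot; stranded L unfooted): (ˈka:) (ˈda:) lo (ˈri:) (ˈbril.bo) pap.
Foot heads: 1, 2, 4, 5.
Primary stress on the leftmost head = syllable 1.
Primary stress: syllable 1 → ˈka:.da:.lo.ri:.bril.bo.pap.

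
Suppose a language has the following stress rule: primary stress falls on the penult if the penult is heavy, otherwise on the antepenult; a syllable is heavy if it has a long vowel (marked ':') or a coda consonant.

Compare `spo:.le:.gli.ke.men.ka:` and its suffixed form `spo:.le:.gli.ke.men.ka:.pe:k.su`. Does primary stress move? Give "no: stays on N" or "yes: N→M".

Base `spo:.le:.gli.ke.men.ka:` (6 syllables):
  Weights: 4 ke L, 5 men H, 6 ka: H.
  The penult (syllable 5, men) is heavy, so it takes stress.
  → primary stress on syllable 5.
Suffixed `spo:.le:.gli.ke.men.ka:.pe:k.su` (8 syllables):
  Weights: 6 ka: H, 7 pe:k H, 8 su L.
  The penult (syllable 7, pe:k) is heavy, so it takes stress.
  → primary stress on syllable 7.

yes: 5→7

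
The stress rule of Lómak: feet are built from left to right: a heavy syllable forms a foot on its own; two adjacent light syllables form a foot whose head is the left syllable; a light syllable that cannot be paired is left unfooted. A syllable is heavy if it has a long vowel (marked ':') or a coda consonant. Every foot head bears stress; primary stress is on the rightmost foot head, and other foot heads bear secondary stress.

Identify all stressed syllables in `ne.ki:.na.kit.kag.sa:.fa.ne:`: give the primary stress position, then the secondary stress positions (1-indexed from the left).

primary 8, secondary 2, 4, 5, 6

Weights: 1 ne L, 2 ki: H, 3 na L, 4 kit H, 5 kag H, 6 sa: H, 7 fa L, 8 ne: H.
Parse left to right (heavy = foot alone; LL = one foot; stranded L unfooted): ne (ˈki:) na (ˈkit) (ˈkag) (ˈsa:) fa (ˈne:).
Foot heads: 2, 4, 5, 6, 8.
Primary stress on the rightmost head = syllable 8.
Secondary stress on 2, 4, 5, 6: ne.ˌki:.na.ˌkit.ˌkag.ˌsa:.fa.ˈne:.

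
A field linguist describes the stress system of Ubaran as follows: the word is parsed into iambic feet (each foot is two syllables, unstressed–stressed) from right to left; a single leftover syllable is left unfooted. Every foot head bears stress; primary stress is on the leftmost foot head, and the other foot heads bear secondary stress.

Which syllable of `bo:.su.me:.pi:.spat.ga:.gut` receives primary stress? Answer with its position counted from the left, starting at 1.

Parse right to left into iambic (σˈσ) feet: bo: (su.ˈme:) (pi:.ˈspat) (ga:.ˈgut). Syllable 1 is left unfooted.
Foot heads (stressed positions): 3, 5, 7.
End Rule Leftmost: primary stress on the leftmost head = syllable 3.
Primary stress: syllable 3 → bo:.su.ˈme:.pi:.spat.ga:.gut.

3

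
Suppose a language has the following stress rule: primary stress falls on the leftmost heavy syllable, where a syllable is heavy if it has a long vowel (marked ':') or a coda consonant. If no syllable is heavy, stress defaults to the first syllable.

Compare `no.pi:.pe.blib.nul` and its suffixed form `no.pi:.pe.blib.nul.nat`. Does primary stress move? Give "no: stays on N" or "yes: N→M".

Base `no.pi:.pe.blib.nul` (5 syllables):
  Weights: 1 no L, 2 pi: H, 3 pe L, 4 blib H, 5 nul H.
  Heavy syllables in the domain: 2, 4, 5. The leftmost is syllable 2 (pi:).
  → primary stress on syllable 2.
Suffixed `no.pi:.pe.blib.nul.nat` (6 syllables):
  Weights: 1 no L, 2 pi: H, 3 pe L, 4 blib H, 5 nul H, 6 nat H.
  Heavy syllables in the domain: 2, 4, 5, 6. The leftmost is syllable 2 (pi:).
  → primary stress on syllable 2.

no: stays on 2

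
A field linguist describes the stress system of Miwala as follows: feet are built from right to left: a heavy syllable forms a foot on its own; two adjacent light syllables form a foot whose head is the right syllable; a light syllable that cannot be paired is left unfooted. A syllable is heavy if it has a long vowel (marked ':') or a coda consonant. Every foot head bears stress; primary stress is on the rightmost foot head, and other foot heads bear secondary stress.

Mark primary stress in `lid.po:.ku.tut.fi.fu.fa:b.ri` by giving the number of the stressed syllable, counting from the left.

Weights: 1 lid H, 2 po: H, 3 ku L, 4 tut H, 5 fi L, 6 fu L, 7 fa:b H, 8 ri L.
Parse right to left (heavy = foot alone; LL = one foot; stranded L unfooted): (ˈlid) (ˈpo:) ku (ˈtut) (fi.ˈfu) (ˈfa:b) ri.
Foot heads: 1, 2, 4, 6, 7.
Primary stress on the rightmost head = syllable 7.
Primary stress: syllable 7 → lid.po:.ku.tut.fi.fu.ˈfa:b.ri.

7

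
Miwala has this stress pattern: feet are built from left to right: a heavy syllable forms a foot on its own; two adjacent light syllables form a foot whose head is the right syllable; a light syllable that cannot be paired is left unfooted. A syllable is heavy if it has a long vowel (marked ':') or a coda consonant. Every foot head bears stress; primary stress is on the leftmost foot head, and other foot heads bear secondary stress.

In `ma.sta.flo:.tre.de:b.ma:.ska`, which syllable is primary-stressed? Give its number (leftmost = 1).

2

Weights: 1 ma L, 2 sta L, 3 flo: H, 4 tre L, 5 de:b H, 6 ma: H, 7 ska L.
Parse left to right (heavy = foot alone; LL = one foot; stranded L unfooted): (ma.ˈsta) (ˈflo:) tre (ˈde:b) (ˈma:) ska.
Foot heads: 2, 3, 5, 6.
Primary stress on the leftmost head = syllable 2.
Primary stress: syllable 2 → ma.ˈsta.flo:.tre.de:b.ma:.ska.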